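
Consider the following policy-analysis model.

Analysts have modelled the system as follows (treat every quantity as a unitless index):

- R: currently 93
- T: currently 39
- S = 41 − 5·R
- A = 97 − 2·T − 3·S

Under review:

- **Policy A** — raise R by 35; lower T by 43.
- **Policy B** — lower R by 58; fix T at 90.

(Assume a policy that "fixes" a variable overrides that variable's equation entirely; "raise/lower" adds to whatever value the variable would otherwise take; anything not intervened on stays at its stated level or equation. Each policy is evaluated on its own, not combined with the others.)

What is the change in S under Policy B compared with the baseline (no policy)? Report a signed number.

Baseline:
  R = 93
  S = 41 − 5·93 = -424
Policy B (R − 58, T := 90):
  R = 93 − 58 = 35
  S = 41 − 5·35 = -134
Change in S: -134 − (-424) = 290

290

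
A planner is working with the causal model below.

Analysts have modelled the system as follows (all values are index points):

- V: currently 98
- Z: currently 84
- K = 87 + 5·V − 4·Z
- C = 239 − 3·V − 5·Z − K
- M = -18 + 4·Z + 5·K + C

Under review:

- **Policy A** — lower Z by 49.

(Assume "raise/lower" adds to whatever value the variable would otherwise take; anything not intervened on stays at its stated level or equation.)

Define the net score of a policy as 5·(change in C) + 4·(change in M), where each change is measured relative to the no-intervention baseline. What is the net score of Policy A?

Baseline:
  V = 98
  Z = 84
  K = 87 + 5·98 − 4·84 = 241
  C = 239 − 3·98 − 5·84 − 241 = -716
  M = -18 + 4·84 + 5·241 + (-716) = 807
Policy A (Z − 49):
  V = 98
  Z = 84 − 49 = 35
  K = 87 + 5·98 − 4·35 = 437
  C = 239 − 3·98 − 5·35 − 437 = -667
  M = -18 + 4·35 + 5·437 + (-667) = 1640
ΔC = -667 − (-716) = 49; ΔM = 1640 − 807 = 833
Score = 5·49 + 4·833 = 3577

3577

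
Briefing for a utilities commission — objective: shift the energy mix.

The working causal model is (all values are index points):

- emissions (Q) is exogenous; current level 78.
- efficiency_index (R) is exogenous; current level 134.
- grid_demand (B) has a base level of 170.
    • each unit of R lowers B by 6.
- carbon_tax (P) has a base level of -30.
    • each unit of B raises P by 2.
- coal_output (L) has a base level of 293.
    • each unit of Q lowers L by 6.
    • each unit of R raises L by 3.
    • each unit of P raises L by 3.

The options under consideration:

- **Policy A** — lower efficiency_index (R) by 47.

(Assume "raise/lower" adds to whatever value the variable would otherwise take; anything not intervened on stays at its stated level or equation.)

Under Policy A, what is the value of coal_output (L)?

Policy A (R − 47):
  Q = 78
  R = 134 − 47 = 87
  B = 170 − 6·87 = -352
  P = -30 + 2·(-352) = -734
  L = 293 − 6·78 + 3·87 + 3·(-734) = -2116

-2116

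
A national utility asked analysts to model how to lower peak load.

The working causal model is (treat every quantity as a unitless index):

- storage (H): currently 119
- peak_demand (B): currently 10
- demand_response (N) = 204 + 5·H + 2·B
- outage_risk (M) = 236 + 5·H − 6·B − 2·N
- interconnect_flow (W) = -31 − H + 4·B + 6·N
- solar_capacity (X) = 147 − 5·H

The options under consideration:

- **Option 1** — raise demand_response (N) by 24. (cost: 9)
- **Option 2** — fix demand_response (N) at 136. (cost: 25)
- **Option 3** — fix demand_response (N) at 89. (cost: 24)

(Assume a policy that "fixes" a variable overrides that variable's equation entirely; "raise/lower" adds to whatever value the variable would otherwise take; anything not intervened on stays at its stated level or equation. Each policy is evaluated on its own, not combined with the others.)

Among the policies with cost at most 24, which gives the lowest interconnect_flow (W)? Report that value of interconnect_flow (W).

424

Option 1 (N + 24):
  H = 119
  B = 10
  N = 204 + 5·119 + 2·10 (+24 from intervention) = 843
  W = -31 − 119 + 4·10 + 6·843 = 4948
Option 3 (N := 89):
  H = 119
  B = 10
  N = 89
  W = -31 − 119 + 4·10 + 6·89 = 424
Comparing — Option 1: W=4948, Option 3: W=424. Lowest is 424 (Option 3).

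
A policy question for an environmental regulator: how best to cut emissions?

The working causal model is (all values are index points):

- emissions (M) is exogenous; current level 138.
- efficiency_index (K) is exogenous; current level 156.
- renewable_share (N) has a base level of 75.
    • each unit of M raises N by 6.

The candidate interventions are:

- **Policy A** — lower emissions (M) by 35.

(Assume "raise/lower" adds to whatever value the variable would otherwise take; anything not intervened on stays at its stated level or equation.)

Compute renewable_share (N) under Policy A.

693

Policy A (M − 35):
  M = 138 − 35 = 103
  N = 75 + 6·103 = 693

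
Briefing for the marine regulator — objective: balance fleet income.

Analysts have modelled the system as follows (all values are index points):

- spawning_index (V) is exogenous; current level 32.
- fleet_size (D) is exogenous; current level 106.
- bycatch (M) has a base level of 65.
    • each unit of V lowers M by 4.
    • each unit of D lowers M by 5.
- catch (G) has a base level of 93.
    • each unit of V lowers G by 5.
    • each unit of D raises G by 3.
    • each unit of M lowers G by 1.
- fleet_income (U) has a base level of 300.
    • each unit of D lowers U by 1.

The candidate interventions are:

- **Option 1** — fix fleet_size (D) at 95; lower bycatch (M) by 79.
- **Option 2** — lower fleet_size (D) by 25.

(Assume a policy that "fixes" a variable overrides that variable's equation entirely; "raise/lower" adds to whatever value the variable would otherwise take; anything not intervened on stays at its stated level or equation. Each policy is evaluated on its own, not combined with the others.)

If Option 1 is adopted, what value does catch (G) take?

Option 1 (D := 95, M − 79):
  V = 32
  D = 95
  M = 65 − 4·32 − 5·95 (−79 from intervention) = -617
  G = 93 − 5·32 + 3·95 − (-617) = 835

835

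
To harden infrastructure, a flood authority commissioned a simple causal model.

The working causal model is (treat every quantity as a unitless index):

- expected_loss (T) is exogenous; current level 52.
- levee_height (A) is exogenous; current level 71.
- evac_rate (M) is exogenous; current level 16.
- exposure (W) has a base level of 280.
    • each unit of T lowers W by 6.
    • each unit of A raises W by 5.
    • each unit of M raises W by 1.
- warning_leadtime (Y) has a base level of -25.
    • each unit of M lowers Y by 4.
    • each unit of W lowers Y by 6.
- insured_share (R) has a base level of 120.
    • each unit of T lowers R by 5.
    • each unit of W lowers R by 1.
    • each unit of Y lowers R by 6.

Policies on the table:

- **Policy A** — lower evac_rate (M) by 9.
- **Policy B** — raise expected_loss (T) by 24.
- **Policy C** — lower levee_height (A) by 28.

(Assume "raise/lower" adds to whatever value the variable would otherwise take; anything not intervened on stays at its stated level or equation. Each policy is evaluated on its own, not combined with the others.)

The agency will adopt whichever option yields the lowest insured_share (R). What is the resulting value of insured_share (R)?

Policy A (M − 9):
  T = 52
  A = 71
  M = 16 − 9 = 7
  W = 280 − 6·52 + 5·71 + 7 = 330
  Y = -25 − 4·7 − 6·330 = -2033
  R = 120 − 5·52 − 330 − 6·(-2033) = 11728
Policy B (T + 24):
  T = 52 + 24 = 76
  A = 71
  M = 16
  W = 280 − 6·76 + 5·71 + 16 = 195
  Y = -25 − 4·16 − 6·195 = -1259
  R = 120 − 5·76 − 195 − 6·(-1259) = 7099
Policy C (A − 28):
  T = 52
  A = 71 − 28 = 43
  M = 16
  W = 280 − 6·52 + 5·43 + 16 = 199
  Y = -25 − 4·16 − 6·199 = -1283
  R = 120 − 5·52 − 199 − 6·(-1283) = 7359
Comparing — Policy A: R=11728, Policy B: R=7099, Policy C: R=7359. Lowest is 7099 (Policy B).

7099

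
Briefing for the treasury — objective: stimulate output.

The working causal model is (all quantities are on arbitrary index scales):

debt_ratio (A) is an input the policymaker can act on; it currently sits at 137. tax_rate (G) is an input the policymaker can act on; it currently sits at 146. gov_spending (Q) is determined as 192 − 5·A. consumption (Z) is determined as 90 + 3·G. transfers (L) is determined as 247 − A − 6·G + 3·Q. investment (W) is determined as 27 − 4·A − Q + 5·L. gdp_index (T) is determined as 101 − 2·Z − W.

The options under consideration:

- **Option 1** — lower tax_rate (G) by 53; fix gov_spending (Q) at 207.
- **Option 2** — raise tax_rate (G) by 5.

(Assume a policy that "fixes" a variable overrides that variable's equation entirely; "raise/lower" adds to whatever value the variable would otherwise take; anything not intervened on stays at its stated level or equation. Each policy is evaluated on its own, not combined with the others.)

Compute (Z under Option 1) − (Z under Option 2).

-174

Option 1 (G − 53, Q := 207):
  G = 146 − 53 = 93
  Z = 90 + 3·93 = 369
Option 2 (G + 5):
  G = 146 + 5 = 151
  Z = 90 + 3·151 = 543
Z: 369 − 543 = -174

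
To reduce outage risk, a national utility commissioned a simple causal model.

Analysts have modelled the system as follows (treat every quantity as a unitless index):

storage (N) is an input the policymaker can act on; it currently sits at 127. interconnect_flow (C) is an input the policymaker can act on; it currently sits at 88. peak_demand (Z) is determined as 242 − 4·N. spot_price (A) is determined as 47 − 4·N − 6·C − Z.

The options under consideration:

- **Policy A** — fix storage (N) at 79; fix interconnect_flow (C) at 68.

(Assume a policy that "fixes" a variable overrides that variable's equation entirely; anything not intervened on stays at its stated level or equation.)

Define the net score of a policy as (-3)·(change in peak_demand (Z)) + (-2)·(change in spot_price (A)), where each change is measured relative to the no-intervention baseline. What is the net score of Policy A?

-816

Baseline:
  N = 127
  C = 88
  Z = 242 − 4·127 = -266
  A = 47 − 4·127 − 6·88 − (-266) = -723
Policy A (N := 79, C := 68):
  N = 79
  C = 68
  Z = 242 − 4·79 = -74
  A = 47 − 4·79 − 6·68 − (-74) = -603
ΔZ = -74 − (-266) = 192; ΔA = -603 − (-723) = 120
Score = (-3)·192 + (-2)·120 = -816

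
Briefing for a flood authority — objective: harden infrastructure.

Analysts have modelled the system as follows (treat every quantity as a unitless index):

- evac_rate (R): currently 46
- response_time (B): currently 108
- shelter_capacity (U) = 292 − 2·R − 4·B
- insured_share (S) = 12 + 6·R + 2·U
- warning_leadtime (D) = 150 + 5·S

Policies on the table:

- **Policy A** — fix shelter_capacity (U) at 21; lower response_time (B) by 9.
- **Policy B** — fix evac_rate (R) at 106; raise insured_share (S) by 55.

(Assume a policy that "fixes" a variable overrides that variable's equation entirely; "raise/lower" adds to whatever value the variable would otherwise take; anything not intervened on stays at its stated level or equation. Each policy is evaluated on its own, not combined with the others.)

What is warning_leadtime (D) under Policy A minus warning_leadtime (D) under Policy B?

Policy A (U := 21, B − 9):
  R = 46
  B = 108 − 9 = 99
  U = 21
  S = 12 + 6·46 + 2·21 = 330
  D = 150 + 5·330 = 1800
Policy B (R := 106, S + 55):
  R = 106
  B = 108
  U = 292 − 2·106 − 4·108 = -352
  S = 12 + 6·106 + 2·(-352) (+55 from intervention) = -1
  D = 150 + 5·(-1) = 145
D: 1800 − 145 = 1655

1655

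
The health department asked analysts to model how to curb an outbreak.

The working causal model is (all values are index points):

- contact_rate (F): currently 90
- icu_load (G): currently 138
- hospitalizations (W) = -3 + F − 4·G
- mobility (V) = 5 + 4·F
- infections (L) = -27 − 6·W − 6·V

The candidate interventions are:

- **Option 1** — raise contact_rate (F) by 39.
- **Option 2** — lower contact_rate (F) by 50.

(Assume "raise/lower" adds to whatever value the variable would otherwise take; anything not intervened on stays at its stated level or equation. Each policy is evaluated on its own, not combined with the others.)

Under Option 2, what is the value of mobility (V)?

165

Option 2 (F − 50):
  F = 90 − 50 = 40
  V = 5 + 4·40 = 165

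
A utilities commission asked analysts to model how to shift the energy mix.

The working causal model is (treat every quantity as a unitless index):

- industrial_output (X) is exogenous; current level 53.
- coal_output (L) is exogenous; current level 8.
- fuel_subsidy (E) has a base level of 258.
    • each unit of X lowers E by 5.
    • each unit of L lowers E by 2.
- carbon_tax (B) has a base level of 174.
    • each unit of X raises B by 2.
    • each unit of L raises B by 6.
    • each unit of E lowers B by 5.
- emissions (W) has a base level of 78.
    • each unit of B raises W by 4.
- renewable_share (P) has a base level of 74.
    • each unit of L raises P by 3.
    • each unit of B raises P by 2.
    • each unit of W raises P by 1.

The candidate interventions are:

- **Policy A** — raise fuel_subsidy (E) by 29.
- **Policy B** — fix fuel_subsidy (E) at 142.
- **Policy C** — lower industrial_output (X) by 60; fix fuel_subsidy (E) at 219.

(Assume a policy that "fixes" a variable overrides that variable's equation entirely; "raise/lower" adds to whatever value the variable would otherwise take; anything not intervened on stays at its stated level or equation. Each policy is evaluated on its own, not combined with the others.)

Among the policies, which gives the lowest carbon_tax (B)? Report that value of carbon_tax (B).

Policy A (E + 29):
  X = 53
  L = 8
  E = 258 − 5·53 − 2·8 (+29 from intervention) = 6
  B = 174 + 2·53 + 6·8 − 5·6 = 298
Policy B (E := 142):
  X = 53
  L = 8
  E = 142
  B = 174 + 2·53 + 6·8 − 5·142 = -382
Policy C (X − 60, E := 219):
  X = 53 − 60 = -7
  L = 8
  E = 219
  B = 174 + 2·(-7) + 6·8 − 5·219 = -887
Comparing — Policy A: B=298, Policy B: B=-382, Policy C: B=-887. Lowest is -887 (Policy C).

-887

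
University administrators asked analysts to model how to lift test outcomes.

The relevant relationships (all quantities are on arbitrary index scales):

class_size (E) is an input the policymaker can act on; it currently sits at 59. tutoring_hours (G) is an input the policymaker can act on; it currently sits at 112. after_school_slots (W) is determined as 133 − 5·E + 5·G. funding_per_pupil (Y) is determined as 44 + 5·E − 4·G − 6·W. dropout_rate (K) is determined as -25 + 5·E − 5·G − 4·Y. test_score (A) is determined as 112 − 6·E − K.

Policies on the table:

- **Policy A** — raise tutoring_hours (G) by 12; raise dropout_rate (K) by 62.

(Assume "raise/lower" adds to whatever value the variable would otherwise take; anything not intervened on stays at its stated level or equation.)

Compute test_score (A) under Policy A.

Policy A (G + 12, K + 62):
  E = 59
  G = 112 + 12 = 124
  W = 133 − 5·59 + 5·124 = 458
  Y = 44 + 5·59 − 4·124 − 6·458 = -2905
  K = -25 + 5·59 − 5·124 − 4·(-2905) (+62 from intervention) = 11332
  A = 112 − 6·59 − 11332 = -11574

-11574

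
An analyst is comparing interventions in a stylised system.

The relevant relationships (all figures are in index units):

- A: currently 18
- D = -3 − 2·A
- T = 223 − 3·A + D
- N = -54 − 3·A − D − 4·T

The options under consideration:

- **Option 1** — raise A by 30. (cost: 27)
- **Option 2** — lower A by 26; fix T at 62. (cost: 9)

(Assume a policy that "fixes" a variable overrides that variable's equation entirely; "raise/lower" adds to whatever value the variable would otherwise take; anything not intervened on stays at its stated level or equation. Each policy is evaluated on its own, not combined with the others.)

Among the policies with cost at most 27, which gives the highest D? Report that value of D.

Option 1 (A + 30):
  A = 18 + 30 = 48
  D = -3 − 2·48 = -99
Option 2 (A − 26, T := 62):
  A = 18 − 26 = -8
  D = -3 − 2·(-8) = 13
Comparing — Option 1: D=-99, Option 2: D=13. Highest is 13 (Option 2).

13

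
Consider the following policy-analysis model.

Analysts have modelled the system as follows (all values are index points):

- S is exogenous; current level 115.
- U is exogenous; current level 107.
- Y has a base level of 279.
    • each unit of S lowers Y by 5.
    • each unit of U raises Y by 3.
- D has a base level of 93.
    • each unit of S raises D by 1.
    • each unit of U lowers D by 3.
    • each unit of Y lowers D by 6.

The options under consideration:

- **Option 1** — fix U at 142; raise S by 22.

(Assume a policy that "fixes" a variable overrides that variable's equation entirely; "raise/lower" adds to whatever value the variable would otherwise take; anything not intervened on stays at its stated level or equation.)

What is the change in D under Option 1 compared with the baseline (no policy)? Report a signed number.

-53

Baseline:
  S = 115
  U = 107
  Y = 279 − 5·115 + 3·107 = 25
  D = 93 + 115 − 3·107 − 6·25 = -263
Option 1 (U := 142, S + 22):
  S = 115 + 22 = 137
  U = 142
  Y = 279 − 5·137 + 3·142 = 20
  D = 93 + 137 − 3·142 − 6·20 = -316
Change in D: -316 − (-263) = -53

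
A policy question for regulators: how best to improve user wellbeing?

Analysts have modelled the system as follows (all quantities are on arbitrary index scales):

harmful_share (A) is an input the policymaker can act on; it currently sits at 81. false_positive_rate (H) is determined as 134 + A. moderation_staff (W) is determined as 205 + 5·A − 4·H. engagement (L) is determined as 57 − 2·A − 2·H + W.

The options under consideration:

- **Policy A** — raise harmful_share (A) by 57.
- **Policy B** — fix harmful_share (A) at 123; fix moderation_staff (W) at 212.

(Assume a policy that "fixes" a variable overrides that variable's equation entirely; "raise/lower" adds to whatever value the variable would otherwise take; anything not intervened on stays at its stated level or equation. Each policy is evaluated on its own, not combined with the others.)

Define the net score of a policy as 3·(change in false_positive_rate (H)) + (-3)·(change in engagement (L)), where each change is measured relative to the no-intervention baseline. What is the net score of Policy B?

Baseline:
  A = 81
  H = 134 + 81 = 215
  W = 205 + 5·81 − 4·215 = -250
  L = 57 − 2·81 − 2·215 + (-250) = -785
Policy B (A := 123, W := 212):
  A = 123
  H = 134 + 123 = 257
  W = 212
  L = 57 − 2·123 − 2·257 + 212 = -491
ΔH = 257 − 215 = 42; ΔL = -491 − (-785) = 294
Score = 3·42 + (-3)·294 = -756

-756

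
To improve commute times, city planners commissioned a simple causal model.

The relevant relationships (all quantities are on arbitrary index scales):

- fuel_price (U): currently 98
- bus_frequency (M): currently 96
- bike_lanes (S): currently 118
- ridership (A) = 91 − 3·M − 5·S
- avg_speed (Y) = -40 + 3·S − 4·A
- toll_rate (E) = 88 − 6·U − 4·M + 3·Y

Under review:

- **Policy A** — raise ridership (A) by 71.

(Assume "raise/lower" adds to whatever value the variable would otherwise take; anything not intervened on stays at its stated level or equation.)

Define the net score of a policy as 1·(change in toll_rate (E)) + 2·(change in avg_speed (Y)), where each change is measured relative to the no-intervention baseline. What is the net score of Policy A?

Baseline:
  U = 98
  M = 96
  S = 118
  A = 91 − 3·96 − 5·118 = -787
  Y = -40 + 3·118 − 4·(-787) = 3462
  E = 88 − 6·98 − 4·96 + 3·3462 = 9502
Policy A (A + 71):
  U = 98
  M = 96
  S = 118
  A = 91 − 3·96 − 5·118 (+71 from intervention) = -716
  Y = -40 + 3·118 − 4·(-716) = 3178
  E = 88 − 6·98 − 4·96 + 3·3178 = 8650
ΔE = 8650 − 9502 = -852; ΔY = 3178 − 3462 = -284
Score = 1·(-852) + 2·(-284) = -1420

-1420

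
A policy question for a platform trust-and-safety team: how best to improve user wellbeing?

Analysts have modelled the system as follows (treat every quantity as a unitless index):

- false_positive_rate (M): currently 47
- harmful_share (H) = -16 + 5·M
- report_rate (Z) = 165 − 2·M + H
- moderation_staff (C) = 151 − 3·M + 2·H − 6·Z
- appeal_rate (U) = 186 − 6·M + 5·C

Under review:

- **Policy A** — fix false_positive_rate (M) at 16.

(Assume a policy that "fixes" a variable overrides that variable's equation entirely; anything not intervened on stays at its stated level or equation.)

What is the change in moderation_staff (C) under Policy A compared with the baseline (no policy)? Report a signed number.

Baseline:
  M = 47
  H = -16 + 5·47 = 219
  Z = 165 − 2·47 + 219 = 290
  C = 151 − 3·47 + 2·219 − 6·290 = -1292
Policy A (M := 16):
  M = 16
  H = -16 + 5·16 = 64
  Z = 165 − 2·16 + 64 = 197
  C = 151 − 3·16 + 2·64 − 6·197 = -951
Change in C: -951 − (-1292) = 341

341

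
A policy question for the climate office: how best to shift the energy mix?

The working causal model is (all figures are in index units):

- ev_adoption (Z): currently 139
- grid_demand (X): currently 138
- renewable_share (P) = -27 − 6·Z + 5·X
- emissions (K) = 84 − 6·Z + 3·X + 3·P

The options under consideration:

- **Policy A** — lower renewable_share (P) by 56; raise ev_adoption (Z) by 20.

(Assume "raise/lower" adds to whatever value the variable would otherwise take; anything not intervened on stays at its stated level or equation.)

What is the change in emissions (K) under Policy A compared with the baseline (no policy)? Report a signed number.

-648

Baseline:
  Z = 139
  X = 138
  P = -27 − 6·139 + 5·138 = -171
  K = 84 − 6·139 + 3·138 + 3·(-171) = -849
Policy A (P − 56, Z + 20):
  Z = 139 + 20 = 159
  X = 138
  P = -27 − 6·159 + 5·138 (−56 from intervention) = -347
  K = 84 − 6·159 + 3·138 + 3·(-347) = -1497
Change in K: -1497 − (-849) = -648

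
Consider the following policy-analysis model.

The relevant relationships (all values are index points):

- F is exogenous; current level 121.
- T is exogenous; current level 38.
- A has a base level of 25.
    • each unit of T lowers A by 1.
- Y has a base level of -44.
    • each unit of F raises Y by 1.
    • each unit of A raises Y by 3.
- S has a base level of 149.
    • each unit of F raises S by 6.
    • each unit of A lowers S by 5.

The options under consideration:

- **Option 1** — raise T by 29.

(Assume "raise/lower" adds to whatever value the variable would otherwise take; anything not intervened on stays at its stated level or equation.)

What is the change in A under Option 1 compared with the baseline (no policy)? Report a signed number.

-29

Baseline:
  T = 38
  A = 25 − 38 = -13
Option 1 (T + 29):
  T = 38 + 29 = 67
  A = 25 − 67 = -42
Change in A: -42 − (-13) = -29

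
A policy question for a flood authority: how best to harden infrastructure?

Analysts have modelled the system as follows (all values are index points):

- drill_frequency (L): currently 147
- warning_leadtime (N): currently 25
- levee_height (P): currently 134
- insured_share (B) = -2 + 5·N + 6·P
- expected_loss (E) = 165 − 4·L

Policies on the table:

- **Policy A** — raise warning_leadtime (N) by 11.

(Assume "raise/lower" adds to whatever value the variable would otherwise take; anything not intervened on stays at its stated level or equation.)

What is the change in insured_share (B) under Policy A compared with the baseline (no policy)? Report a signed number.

55

Baseline:
  N = 25
  P = 134
  B = -2 + 5·25 + 6·134 = 927
Policy A (N + 11):
  N = 25 + 11 = 36
  P = 134
  B = -2 + 5·36 + 6·134 = 982
Change in B: 982 − 927 = 55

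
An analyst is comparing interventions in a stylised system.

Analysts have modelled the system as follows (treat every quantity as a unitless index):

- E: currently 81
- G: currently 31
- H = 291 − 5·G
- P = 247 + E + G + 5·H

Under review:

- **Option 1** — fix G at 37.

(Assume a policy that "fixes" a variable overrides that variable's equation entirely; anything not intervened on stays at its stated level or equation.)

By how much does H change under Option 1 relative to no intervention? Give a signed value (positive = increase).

Baseline:
  G = 31
  H = 291 − 5·31 = 136
Option 1 (G := 37):
  G = 37
  H = 291 − 5·37 = 106
Change in H: 106 − 136 = -30

-30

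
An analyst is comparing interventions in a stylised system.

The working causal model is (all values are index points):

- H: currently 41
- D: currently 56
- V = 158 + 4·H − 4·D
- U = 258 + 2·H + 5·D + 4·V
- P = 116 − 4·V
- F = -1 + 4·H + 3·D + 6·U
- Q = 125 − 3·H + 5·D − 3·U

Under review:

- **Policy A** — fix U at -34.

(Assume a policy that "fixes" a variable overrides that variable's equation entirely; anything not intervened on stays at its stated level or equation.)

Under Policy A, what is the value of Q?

Policy A (U := -34):
  H = 41
  D = 56
  V = 158 + 4·41 − 4·56 = 98
  U = -34
  Q = 125 − 3·41 + 5·56 − 3·(-34) = 384

384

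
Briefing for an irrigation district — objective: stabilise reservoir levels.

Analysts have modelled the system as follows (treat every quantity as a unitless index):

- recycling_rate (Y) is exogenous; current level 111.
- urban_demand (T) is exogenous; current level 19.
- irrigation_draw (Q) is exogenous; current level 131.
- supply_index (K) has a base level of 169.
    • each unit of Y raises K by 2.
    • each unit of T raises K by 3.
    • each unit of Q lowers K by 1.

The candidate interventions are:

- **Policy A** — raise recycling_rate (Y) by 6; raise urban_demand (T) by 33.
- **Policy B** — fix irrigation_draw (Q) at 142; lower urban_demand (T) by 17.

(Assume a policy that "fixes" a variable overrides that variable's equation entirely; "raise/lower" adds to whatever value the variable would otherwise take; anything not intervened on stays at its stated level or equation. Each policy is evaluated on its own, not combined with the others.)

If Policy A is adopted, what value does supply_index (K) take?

428

Policy A (Y + 6, T + 33):
  Y = 111 + 6 = 117
  T = 19 + 33 = 52
  Q = 131
  K = 169 + 2·117 + 3·52 − 131 = 428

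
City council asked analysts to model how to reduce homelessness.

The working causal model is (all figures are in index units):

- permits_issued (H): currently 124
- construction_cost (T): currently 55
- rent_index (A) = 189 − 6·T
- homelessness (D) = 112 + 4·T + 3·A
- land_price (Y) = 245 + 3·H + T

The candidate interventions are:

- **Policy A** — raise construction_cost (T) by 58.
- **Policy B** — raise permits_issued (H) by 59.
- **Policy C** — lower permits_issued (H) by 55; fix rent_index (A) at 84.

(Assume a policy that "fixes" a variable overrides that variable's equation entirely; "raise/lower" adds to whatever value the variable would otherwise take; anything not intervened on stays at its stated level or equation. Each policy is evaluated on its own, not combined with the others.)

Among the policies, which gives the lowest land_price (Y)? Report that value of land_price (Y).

Policy A (T + 58):
  H = 124
  T = 55 + 58 = 113
  Y = 245 + 3·124 + 113 = 730
Policy B (H + 59):
  H = 124 + 59 = 183
  T = 55
  Y = 245 + 3·183 + 55 = 849
Policy C (H − 55, A := 84):
  H = 124 − 55 = 69
  T = 55
  Y = 245 + 3·69 + 55 = 507
Comparing — Policy A: Y=730, Policy B: Y=849, Policy C: Y=507. Lowest is 507 (Policy C).

507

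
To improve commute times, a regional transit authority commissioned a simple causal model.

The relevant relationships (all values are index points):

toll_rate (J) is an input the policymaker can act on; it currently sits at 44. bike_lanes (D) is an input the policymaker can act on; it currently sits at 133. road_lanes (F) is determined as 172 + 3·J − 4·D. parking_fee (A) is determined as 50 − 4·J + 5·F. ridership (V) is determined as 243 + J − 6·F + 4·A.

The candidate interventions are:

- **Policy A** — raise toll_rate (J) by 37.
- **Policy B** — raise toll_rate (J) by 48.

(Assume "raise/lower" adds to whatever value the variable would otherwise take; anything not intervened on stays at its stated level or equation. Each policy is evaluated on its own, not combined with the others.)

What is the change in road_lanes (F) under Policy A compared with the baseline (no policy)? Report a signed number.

111

Baseline:
  J = 44
  D = 133
  F = 172 + 3·44 − 4·133 = -228
Policy A (J + 37):
  J = 44 + 37 = 81
  D = 133
  F = 172 + 3·81 − 4·133 = -117
Change in F: -117 − (-228) = 111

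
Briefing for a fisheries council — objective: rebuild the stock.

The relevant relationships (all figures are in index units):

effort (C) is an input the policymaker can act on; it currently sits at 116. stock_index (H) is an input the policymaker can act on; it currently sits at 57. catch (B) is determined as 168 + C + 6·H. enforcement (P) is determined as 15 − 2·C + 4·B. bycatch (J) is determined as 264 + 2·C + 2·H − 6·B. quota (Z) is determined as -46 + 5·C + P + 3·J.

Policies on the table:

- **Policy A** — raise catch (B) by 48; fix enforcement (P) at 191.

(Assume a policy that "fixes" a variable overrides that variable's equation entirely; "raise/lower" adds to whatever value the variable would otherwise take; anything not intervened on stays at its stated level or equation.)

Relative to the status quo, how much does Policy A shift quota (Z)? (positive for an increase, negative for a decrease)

-2960

Baseline:
  C = 116
  H = 57
  B = 168 + 116 + 6·57 = 626
  P = 15 − 2·116 + 4·626 = 2287
  J = 264 + 2·116 + 2·57 − 6·626 = -3146
  Z = -46 + 5·116 + 2287 + 3·(-3146) = -6617
Policy A (B + 48, P := 191):
  C = 116
  H = 57
  B = 168 + 116 + 6·57 (+48 from intervention) = 674
  P = 191
  J = 264 + 2·116 + 2·57 − 6·674 = -3434
  Z = -46 + 5·116 + 191 + 3·(-3434) = -9577
Change in Z: -9577 − (-6617) = -2960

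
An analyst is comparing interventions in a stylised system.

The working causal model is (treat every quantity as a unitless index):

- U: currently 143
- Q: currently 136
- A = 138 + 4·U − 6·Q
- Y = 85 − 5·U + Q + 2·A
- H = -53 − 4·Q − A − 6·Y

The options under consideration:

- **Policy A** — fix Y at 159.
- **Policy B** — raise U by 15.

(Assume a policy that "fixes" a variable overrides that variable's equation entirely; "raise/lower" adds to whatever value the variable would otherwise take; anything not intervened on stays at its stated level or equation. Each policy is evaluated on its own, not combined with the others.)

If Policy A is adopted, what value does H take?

-1445

Policy A (Y := 159):
  U = 143
  Q = 136
  A = 138 + 4·143 − 6·136 = -106
  Y = 159
  H = -53 − 4·136 − (-106) − 6·159 = -1445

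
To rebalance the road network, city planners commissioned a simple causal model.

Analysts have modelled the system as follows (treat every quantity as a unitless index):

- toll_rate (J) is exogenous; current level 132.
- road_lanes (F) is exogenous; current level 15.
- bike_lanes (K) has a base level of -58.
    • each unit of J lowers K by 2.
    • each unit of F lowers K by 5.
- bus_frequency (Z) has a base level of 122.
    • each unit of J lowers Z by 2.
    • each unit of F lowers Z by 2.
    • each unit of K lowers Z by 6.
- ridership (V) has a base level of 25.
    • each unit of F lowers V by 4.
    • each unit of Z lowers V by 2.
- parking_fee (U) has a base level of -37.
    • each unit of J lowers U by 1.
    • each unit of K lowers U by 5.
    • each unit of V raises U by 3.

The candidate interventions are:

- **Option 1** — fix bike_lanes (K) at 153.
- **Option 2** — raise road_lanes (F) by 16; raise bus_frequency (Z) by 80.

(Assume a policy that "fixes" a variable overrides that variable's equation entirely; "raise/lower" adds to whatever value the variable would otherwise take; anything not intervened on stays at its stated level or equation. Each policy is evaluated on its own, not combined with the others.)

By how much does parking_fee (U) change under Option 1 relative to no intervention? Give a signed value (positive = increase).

17050

Baseline:
  J = 132
  F = 15
  K = -58 − 2·132 − 5·15 = -397
  Z = 122 − 2·132 − 2·15 − 6·(-397) = 2210
  V = 25 − 4·15 − 2·2210 = -4455
  U = -37 − 132 − 5·(-397) + 3·(-4455) = -11549
Option 1 (K := 153):
  J = 132
  F = 15
  K = 153
  Z = 122 − 2·132 − 2·15 − 6·153 = -1090
  V = 25 − 4·15 − 2·(-1090) = 2145
  U = -37 − 132 − 5·153 + 3·2145 = 5501
Change in U: 5501 − (-11549) = 17050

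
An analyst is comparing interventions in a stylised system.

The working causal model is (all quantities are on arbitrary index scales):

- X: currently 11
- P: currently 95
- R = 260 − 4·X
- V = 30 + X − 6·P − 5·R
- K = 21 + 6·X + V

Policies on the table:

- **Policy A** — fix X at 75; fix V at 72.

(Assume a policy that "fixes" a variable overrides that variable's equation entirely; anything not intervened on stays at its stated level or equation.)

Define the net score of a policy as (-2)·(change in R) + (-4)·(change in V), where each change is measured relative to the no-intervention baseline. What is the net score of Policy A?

Baseline:
  X = 11
  P = 95
  R = 260 − 4·11 = 216
  V = 30 + 11 − 6·95 − 5·216 = -1609
Policy A (X := 75, V := 72):
  X = 75
  P = 95
  R = 260 − 4·75 = -40
  V = 72
ΔR = -40 − 216 = -256; ΔV = 72 − (-1609) = 1681
Score = (-2)·(-256) + (-4)·1681 = -6212

-6212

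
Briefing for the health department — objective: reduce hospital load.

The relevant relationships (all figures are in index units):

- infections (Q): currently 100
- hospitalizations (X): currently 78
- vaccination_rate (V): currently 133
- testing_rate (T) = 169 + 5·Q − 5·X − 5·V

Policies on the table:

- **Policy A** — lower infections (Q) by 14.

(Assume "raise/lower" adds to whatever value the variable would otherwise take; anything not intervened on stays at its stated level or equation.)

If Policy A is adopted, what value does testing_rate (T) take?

-456

Policy A (Q − 14):
  Q = 100 − 14 = 86
  X = 78
  V = 133
  T = 169 + 5·86 − 5·78 − 5·133 = -456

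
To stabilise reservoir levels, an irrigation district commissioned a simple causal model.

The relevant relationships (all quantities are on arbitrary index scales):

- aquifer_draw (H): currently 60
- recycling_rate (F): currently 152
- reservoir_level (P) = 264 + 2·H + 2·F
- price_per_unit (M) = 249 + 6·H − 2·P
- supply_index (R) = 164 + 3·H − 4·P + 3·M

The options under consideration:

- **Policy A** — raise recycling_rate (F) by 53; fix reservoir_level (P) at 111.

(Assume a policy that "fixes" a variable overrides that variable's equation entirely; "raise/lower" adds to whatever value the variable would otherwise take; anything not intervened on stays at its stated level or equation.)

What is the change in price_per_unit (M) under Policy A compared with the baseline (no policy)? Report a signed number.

1154

Baseline:
  H = 60
  F = 152
  P = 264 + 2·60 + 2·152 = 688
  M = 249 + 6·60 − 2·688 = -767
Policy A (F + 53, P := 111):
  H = 60
  F = 152 + 53 = 205
  P = 111
  M = 249 + 6·60 − 2·111 = 387
Change in M: 387 − (-767) = 1154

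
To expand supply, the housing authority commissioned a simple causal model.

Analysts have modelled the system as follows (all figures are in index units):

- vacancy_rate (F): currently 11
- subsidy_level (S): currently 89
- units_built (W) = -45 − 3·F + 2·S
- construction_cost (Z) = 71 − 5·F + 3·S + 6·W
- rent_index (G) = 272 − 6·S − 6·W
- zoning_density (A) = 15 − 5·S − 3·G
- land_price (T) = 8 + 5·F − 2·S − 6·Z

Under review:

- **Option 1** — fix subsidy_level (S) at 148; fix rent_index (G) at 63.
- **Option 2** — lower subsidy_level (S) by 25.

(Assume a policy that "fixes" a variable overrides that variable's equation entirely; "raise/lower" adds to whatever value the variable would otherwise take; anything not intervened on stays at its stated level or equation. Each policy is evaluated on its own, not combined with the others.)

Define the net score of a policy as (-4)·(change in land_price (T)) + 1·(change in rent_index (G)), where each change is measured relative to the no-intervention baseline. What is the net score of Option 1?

Baseline:
  F = 11
  S = 89
  W = -45 − 3·11 + 2·89 = 100
  Z = 71 − 5·11 + 3·89 + 6·100 = 883
  G = 272 − 6·89 − 6·100 = -862
  T = 8 + 5·11 − 2·89 − 6·883 = -5413
Option 1 (S := 148, G := 63):
  F = 11
  S = 148
  W = -45 − 3·11 + 2·148 = 218
  Z = 71 − 5·11 + 3·148 + 6·218 = 1768
  G = 63
  T = 8 + 5·11 − 2·148 − 6·1768 = -10841
ΔT = -10841 − (-5413) = -5428; ΔG = 63 − (-862) = 925
Score = (-4)·(-5428) + 1·925 = 22637

22637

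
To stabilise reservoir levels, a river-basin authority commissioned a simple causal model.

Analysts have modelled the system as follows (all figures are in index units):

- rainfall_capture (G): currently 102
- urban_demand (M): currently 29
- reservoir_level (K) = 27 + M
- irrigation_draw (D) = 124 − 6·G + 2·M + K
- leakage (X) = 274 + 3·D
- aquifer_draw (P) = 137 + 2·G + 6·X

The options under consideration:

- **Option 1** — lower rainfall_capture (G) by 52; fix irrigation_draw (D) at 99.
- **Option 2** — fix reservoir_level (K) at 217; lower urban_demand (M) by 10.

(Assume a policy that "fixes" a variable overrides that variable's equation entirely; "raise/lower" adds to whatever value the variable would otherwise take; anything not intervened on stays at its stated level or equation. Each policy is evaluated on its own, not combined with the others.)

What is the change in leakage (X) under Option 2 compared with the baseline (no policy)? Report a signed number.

423

Baseline:
  G = 102
  M = 29
  K = 27 + 29 = 56
  D = 124 − 6·102 + 2·29 + 56 = -374
  X = 274 + 3·(-374) = -848
Option 2 (K := 217, M − 10):
  G = 102
  M = 29 − 10 = 19
  K = 217
  D = 124 − 6·102 + 2·19 + 217 = -233
  X = 274 + 3·(-233) = -425
Change in X: -425 − (-848) = 423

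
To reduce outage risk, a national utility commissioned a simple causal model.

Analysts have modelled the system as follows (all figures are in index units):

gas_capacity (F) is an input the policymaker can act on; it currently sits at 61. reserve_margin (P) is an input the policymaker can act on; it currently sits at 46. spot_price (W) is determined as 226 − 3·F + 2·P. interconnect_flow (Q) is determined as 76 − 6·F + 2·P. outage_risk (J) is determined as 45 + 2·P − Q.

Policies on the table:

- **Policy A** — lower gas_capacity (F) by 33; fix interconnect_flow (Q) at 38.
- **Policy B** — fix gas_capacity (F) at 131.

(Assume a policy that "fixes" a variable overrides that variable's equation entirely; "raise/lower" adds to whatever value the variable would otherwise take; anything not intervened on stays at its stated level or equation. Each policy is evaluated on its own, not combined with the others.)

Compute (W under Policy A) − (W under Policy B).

Policy A (F − 33, Q := 38):
  F = 61 − 33 = 28
  P = 46
  W = 226 − 3·28 + 2·46 = 234
Policy B (F := 131):
  F = 131
  P = 46
  W = 226 − 3·131 + 2·46 = -75
W: 234 − (-75) = 309

309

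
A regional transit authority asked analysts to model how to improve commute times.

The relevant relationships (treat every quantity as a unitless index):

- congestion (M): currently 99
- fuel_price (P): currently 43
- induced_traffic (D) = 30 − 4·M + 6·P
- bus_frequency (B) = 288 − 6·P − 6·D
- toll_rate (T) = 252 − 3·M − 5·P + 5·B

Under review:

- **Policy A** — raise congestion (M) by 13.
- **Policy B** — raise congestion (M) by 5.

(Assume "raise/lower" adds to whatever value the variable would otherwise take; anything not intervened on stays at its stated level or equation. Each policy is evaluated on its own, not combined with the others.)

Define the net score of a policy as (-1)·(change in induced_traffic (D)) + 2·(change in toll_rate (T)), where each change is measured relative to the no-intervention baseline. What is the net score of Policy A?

Baseline:
  M = 99
  P = 43
  D = 30 − 4·99 + 6·43 = -108
  B = 288 − 6·43 − 6·(-108) = 678
  T = 252 − 3·99 − 5·43 + 5·678 = 3130
Policy A (M + 13):
  M = 99 + 13 = 112
  P = 43
  D = 30 − 4·112 + 6·43 = -160
  B = 288 − 6·43 − 6·(-160) = 990
  T = 252 − 3·112 − 5·43 + 5·990 = 4651
ΔD = -160 − (-108) = -52; ΔT = 4651 − 3130 = 1521
Score = (-1)·(-52) + 2·1521 = 3094

3094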